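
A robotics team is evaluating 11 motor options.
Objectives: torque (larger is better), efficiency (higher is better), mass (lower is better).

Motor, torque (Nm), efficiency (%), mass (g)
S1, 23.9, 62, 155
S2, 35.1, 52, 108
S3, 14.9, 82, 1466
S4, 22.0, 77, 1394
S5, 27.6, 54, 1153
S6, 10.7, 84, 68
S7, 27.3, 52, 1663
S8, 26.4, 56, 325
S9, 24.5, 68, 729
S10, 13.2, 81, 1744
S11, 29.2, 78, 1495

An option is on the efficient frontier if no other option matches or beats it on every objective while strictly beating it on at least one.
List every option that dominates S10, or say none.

S3: torque 14.9≥13.2, efficiency 82≥81, mass 1466≤1744 — dominates S10.
Others (S1, S2, S4, S5, S6, S7, S8, S9, S11) are each worse than S10 on at least one objective.

S3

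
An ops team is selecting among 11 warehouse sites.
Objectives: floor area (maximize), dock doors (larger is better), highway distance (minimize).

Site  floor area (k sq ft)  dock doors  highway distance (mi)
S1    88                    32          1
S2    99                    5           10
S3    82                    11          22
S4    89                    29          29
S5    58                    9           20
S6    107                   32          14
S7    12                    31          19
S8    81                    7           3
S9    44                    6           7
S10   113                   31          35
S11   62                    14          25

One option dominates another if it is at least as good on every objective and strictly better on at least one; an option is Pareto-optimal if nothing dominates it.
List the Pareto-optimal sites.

S1, S2, S6, S10

S1: not dominated (best highway distance).
S2: not dominated.
S3: dominated by S1 (floor area 88≥82, dock doors 32≥11, highway distance 1≤22).
S4: dominated by S6 (floor area 107≥89, dock doors 32≥29, highway distance 14≤29).
S5: dominated by S1 (floor area 88≥58, dock doors 32≥9, highway distance 1≤20).
S6: not dominated.
S7: dominated by S1 (floor area 88≥12, dock doors 32≥31, highway distance 1≤19).
S8: dominated by S1 (floor area 88≥81, dock doors 32≥7, highway distance 1≤3).
S9: dominated by S1 (floor area 88≥44, dock doors 32≥6, highway distance 1≤7).
S10: not dominated (best floor area).
S11: dominated by S1 (floor area 88≥62, dock doors 32≥14, highway distance 1≤25).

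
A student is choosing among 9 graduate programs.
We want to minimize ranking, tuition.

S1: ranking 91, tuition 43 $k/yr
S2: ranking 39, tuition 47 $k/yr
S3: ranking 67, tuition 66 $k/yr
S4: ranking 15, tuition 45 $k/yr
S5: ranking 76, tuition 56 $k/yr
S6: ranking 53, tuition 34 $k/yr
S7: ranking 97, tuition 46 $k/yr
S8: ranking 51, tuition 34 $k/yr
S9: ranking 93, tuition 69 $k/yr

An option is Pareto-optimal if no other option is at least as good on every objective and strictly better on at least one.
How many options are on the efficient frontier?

S1: dominated by S6 (ranking 53≤91, tuition 34≤43).
S2: dominated by S4 (ranking 15≤39, tuition 45≤47).
S3: dominated by S2 (ranking 39≤67, tuition 47≤66).
S4: not dominated (best ranking).
S5: dominated by S2 (ranking 39≤76, tuition 47≤56).
S6: dominated by S8 (ranking 51≤53, tuition 34≤34).
S7: dominated by S1 (ranking 91≤97, tuition 43≤46).
S8: not dominated.
S9: dominated by S1 (ranking 91≤93, tuition 43≤69).
Pareto-optimal: S4, S8 → 2.

2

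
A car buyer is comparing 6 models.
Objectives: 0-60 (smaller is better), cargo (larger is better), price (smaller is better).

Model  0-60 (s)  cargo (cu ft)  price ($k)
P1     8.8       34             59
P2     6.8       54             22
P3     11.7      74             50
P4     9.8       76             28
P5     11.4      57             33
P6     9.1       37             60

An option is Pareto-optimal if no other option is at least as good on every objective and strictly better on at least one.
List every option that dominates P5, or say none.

P4

P4: 0-60 9.8≤11.4, cargo 76≥57, price 28≤33 — dominates P5.
Others (P1, P2, P3, P6) are each worse than P5 on at least one objective.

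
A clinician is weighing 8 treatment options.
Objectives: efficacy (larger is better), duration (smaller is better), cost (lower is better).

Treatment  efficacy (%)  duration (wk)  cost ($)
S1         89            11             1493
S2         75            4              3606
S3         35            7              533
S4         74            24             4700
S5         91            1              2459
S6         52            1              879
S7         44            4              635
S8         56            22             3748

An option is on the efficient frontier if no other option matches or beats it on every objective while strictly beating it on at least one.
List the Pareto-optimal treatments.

S1: not dominated.
S2: dominated by S5 (efficacy 91≥75, duration 1≤4, cost 2459≤3606).
S3: not dominated (best cost).
S4: dominated by S1 (efficacy 89≥74, duration 11≤24, cost 1493≤4700).
S5: not dominated (best efficacy).
S6: not dominated.
S7: not dominated.
S8: dominated by S1 (efficacy 89≥56, duration 11≤22, cost 1493≤3748).

S1, S3, S5, S6, S7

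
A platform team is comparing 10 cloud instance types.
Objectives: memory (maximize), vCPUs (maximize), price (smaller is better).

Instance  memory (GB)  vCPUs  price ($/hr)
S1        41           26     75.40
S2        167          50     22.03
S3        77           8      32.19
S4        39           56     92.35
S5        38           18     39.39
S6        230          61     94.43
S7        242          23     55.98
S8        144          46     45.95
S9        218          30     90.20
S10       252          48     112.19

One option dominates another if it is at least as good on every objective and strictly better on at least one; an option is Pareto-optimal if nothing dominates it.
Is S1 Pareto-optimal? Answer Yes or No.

No

S2 vs S1: memory 167≥41, vCPUs 50≥26, price 22.03≤75.40 — S2 is at least as good on every objective and strictly better on at least one, so S2 dominates S1.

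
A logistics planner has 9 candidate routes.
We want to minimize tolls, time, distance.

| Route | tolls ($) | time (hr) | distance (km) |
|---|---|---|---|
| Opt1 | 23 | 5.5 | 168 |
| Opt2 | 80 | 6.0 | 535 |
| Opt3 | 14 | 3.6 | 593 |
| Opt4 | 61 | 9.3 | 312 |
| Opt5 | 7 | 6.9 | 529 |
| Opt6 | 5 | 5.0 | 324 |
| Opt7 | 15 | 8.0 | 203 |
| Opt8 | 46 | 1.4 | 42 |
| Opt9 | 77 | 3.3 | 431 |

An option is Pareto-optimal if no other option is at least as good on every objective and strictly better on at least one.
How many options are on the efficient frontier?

5

Opt1: not dominated.
Opt2: dominated by Opt1 (tolls 23≤80, time 5.5≤6.0, distance 168≤535).
Opt3: not dominated.
Opt4: dominated by Opt1 (tolls 23≤61, time 5.5≤9.3, distance 168≤312).
Opt5: dominated by Opt6 (tolls 5≤7, time 5.0≤6.9, distance 324≤529).
Opt6: not dominated (best tolls).
Opt7: not dominated.
Opt8: not dominated (best time).
Opt9: dominated by Opt8 (tolls 46≤77, time 1.4≤3.3, distance 42≤431).
Pareto-optimal: Opt1, Opt3, Opt6, Opt7, Opt8 → 5.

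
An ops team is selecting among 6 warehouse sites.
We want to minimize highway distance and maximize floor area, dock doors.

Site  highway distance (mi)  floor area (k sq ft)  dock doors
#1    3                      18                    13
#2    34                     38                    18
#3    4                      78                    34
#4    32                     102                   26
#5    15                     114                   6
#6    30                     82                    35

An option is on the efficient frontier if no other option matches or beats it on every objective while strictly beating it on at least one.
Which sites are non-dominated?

#1, #3, #4, #5, #6

#1: not dominated (best highway distance).
#2: dominated by #3 (highway distance 4≤34, floor area 78≥38, dock doors 34≥18).
#3: not dominated.
#4: not dominated.
#5: not dominated (best floor area).
#6: not dominated (best dock doors).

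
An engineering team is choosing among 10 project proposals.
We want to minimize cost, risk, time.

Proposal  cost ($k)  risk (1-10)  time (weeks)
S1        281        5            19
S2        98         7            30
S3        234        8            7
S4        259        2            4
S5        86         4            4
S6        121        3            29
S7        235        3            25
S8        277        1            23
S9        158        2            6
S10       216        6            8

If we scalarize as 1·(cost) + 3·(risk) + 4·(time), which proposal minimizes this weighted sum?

S5

S1: 1·281 + 3·5 + 4·19 = 372
S2: 1·98 + 3·7 + 4·30 = 239
S3: 1·234 + 3·8 + 4·7 = 286
S4: 1·259 + 3·2 + 4·4 = 281
S5: 1·86 + 3·4 + 4·4 = 114
S6: 1·121 + 3·3 + 4·29 = 246
S7: 1·235 + 3·3 + 4·25 = 344
S8: 1·277 + 3·1 + 4·23 = 372
S9: 1·158 + 3·2 + 4·6 = 188
S10: 1·216 + 3·6 + 4·8 = 266
Lowest: S5 at 114.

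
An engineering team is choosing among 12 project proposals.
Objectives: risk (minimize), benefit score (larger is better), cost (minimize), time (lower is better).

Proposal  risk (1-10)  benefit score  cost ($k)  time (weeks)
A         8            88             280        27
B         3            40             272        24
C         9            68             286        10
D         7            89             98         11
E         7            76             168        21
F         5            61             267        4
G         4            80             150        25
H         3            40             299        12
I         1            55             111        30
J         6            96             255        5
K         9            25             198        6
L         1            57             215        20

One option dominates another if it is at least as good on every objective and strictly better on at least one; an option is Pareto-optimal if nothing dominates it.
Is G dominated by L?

No

L vs G: L is worse on benefit score (57 vs 80), so it does not dominate G.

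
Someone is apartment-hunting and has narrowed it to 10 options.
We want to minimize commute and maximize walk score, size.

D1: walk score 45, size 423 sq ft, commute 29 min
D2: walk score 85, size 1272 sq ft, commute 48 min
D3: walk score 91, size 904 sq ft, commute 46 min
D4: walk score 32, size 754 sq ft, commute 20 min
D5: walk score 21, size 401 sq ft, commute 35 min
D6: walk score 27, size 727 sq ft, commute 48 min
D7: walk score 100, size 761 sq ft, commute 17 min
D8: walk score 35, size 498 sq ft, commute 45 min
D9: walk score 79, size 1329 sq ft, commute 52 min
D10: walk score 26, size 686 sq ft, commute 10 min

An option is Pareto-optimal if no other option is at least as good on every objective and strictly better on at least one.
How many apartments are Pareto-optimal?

D1: dominated by D7 (walk score 100≥45, size 761≥423, commute 17≤29).
D2: not dominated.
D3: not dominated.
D4: dominated by D7 (walk score 100≥32, size 761≥754, commute 17≤20).
D5: dominated by D1 (walk score 45≥21, size 423≥401, commute 29≤35).
D6: dominated by D2 (walk score 85≥27, size 1272≥727, commute 48≤48).
D7: not dominated (best walk score).
D8: dominated by D7 (walk score 100≥35, size 761≥498, commute 17≤45).
D9: not dominated (best size).
D10: not dominated (best commute).
Pareto-optimal: D2, D3, D7, D9, D10 → 5.

5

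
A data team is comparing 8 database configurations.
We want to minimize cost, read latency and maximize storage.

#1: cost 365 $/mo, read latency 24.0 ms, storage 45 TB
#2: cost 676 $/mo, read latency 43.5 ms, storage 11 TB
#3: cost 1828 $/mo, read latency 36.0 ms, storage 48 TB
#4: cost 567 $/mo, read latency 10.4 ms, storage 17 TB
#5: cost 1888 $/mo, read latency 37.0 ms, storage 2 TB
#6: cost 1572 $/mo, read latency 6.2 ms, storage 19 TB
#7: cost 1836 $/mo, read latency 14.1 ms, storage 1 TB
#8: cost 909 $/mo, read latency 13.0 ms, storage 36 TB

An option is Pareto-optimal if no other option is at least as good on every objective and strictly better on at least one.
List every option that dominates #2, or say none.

#1, #4

#1: cost 365≤676, read latency 24.0≤43.5, storage 45≥11 — dominates #2.
#4: cost 567≤676, read latency 10.4≤43.5, storage 17≥11 — dominates #2.
Others (#3, #5, #6, #7, #8) are each worse than #2 on at least one objective.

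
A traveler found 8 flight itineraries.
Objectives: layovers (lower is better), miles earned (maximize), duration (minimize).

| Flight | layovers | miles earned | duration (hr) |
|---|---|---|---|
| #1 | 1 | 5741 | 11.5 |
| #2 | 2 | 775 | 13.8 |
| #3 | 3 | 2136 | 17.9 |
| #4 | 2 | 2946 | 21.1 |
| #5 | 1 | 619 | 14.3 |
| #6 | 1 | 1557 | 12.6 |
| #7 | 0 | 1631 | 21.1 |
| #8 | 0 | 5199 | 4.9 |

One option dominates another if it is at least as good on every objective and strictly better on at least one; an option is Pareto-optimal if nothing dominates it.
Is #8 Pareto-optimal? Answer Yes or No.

#1: worse on layovers (1 vs 0).
#2: worse on layovers (2 vs 0).
#3: worse on layovers (3 vs 0).
#4: worse on layovers (2 vs 0).
#5: worse on layovers (1 vs 0).
#6: worse on layovers (1 vs 0).
#7: worse on miles earned (1631 vs 5199).
No option is at least as good as #8 on every objective and strictly better on one.

Yes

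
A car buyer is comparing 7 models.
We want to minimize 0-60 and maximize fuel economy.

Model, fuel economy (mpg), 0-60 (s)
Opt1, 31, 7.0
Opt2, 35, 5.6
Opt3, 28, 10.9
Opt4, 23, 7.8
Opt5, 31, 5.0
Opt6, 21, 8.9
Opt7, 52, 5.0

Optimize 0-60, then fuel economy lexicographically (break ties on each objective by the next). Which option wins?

Opt7

First minimize 0-60: best is 5.0, kept {Opt5, Opt7}.
Then maximize fuel economy: best is 52, kept {Opt7}.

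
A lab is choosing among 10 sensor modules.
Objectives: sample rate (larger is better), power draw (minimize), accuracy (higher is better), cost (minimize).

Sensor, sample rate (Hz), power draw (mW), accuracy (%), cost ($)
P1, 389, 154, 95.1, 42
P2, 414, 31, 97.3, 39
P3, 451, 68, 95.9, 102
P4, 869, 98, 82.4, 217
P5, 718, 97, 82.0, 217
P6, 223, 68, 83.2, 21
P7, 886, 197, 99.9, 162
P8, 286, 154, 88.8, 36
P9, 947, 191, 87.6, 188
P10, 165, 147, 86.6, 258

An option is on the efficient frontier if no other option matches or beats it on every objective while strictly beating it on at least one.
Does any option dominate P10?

P2 vs P10: sample rate 414≥165, power draw 31≤147, accuracy 97.3≥86.6, cost 39≤258 — P2 is at least as good on every objective and strictly better on at least one, so P2 dominates P10.

Yes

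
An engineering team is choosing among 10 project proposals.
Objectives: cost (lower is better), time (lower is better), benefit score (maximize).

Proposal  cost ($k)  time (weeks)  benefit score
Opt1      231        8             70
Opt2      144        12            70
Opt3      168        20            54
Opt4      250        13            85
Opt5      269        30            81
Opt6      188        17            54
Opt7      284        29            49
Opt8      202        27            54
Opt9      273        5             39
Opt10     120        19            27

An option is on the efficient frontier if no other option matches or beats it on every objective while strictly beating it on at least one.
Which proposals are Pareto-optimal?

Opt1, Opt2, Opt4, Opt9, Opt10

Opt1: not dominated.
Opt2: not dominated.
Opt3: dominated by Opt2 (cost 144≤168, time 12≤20, benefit score 70≥54).
Opt4: not dominated (best benefit score).
Opt5: dominated by Opt4 (cost 250≤269, time 13≤30, benefit score 85≥81).
Opt6: dominated by Opt2 (cost 144≤188, time 12≤17, benefit score 70≥54).
Opt7: dominated by Opt1 (cost 231≤284, time 8≤29, benefit score 70≥49).
Opt8: dominated by Opt2 (cost 144≤202, time 12≤27, benefit score 70≥54).
Opt9: not dominated (best time).
Opt10: not dominated (best cost).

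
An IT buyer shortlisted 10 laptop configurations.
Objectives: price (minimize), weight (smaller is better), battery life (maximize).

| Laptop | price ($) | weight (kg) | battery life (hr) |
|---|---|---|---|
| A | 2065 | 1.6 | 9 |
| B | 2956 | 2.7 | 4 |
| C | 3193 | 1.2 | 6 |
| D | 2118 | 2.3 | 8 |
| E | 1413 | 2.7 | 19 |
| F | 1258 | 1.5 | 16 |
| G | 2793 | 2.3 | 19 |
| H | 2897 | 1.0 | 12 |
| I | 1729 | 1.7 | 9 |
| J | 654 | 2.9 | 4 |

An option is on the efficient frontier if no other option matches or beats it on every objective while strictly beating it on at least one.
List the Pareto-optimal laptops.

A: dominated by F (price 1258≤2065, weight 1.5≤1.6, battery life 16≥9).
B: dominated by A (price 2065≤2956, weight 1.6≤2.7, battery life 9≥4).
C: dominated by H (price 2897≤3193, weight 1.0≤1.2, battery life 12≥6).
D: dominated by A (price 2065≤2118, weight 1.6≤2.3, battery life 9≥8).
E: not dominated.
F: not dominated.
G: not dominated.
H: not dominated (best weight).
I: dominated by F (price 1258≤1729, weight 1.5≤1.7, battery life 16≥9).
J: not dominated (best price).

E, F, G, H, J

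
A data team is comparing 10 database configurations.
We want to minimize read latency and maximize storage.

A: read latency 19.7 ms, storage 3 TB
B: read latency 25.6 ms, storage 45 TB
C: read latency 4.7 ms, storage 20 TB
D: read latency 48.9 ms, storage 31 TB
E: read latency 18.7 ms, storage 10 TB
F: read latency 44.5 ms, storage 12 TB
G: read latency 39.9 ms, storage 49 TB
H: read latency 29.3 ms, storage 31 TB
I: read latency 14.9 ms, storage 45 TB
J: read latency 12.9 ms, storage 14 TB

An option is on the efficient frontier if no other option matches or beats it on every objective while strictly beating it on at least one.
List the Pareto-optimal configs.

A: dominated by C (read latency 4.7≤19.7, storage 20≥3).
B: dominated by I (read latency 14.9≤25.6, storage 45≥45).
C: not dominated (best read latency).
D: dominated by B (read latency 25.6≤48.9, storage 45≥31).
E: dominated by C (read latency 4.7≤18.7, storage 20≥10).
F: dominated by B (read latency 25.6≤44.5, storage 45≥12).
G: not dominated (best storage).
H: dominated by B (read latency 25.6≤29.3, storage 45≥31).
I: not dominated.
J: dominated by C (read latency 4.7≤12.9, storage 20≥14).

C, G, I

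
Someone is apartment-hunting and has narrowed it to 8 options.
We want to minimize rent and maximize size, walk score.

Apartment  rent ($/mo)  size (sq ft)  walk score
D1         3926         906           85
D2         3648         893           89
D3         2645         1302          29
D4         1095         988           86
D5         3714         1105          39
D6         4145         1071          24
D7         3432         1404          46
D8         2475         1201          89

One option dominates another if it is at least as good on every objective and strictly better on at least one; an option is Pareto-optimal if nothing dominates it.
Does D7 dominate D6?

D7 vs D6: rent 3432≤4145, size 1404≥1071, walk score 46≥24 — D7 is at least as good on every objective with at least one strict improvement.

Yes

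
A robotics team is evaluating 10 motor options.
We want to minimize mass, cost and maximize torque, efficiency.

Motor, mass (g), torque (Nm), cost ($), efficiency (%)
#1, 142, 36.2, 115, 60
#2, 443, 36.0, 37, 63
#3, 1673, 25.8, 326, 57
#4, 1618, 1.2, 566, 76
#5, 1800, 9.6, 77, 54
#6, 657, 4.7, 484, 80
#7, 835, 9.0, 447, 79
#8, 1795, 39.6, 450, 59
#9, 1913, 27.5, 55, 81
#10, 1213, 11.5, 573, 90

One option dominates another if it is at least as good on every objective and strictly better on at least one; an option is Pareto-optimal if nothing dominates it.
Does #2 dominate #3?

#2 vs #3: mass 443≤1673, torque 36.0≥25.8, cost 37≤326, efficiency 63≥57 — #2 is at least as good on every objective with at least one strict improvement.

Yes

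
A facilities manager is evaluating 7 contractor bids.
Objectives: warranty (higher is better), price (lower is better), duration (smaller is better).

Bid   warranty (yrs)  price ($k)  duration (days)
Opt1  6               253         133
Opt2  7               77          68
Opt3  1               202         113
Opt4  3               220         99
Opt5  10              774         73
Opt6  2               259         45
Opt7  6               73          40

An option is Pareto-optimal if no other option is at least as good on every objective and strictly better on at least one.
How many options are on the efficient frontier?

3

Opt1: dominated by Opt2 (warranty 7≥6, price 77≤253, duration 68≤133).
Opt2: not dominated.
Opt3: dominated by Opt2 (warranty 7≥1, price 77≤202, duration 68≤113).
Opt4: dominated by Opt2 (warranty 7≥3, price 77≤220, duration 68≤99).
Opt5: not dominated (best warranty).
Opt6: dominated by Opt7 (warranty 6≥2, price 73≤259, duration 40≤45).
Opt7: not dominated (best price).
Pareto-optimal: Opt2, Opt5, Opt7 → 3.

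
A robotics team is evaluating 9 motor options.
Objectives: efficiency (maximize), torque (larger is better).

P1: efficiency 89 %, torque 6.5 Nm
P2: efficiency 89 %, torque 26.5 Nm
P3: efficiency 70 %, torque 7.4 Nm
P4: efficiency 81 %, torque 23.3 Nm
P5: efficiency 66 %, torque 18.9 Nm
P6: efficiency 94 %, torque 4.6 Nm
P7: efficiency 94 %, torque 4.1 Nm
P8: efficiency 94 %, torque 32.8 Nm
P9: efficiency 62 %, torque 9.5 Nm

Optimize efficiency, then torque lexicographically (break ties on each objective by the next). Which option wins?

P8

First maximize efficiency: best is 94, kept {P6, P7, P8}.
Then maximize torque: best is 32.8, kept {P8}.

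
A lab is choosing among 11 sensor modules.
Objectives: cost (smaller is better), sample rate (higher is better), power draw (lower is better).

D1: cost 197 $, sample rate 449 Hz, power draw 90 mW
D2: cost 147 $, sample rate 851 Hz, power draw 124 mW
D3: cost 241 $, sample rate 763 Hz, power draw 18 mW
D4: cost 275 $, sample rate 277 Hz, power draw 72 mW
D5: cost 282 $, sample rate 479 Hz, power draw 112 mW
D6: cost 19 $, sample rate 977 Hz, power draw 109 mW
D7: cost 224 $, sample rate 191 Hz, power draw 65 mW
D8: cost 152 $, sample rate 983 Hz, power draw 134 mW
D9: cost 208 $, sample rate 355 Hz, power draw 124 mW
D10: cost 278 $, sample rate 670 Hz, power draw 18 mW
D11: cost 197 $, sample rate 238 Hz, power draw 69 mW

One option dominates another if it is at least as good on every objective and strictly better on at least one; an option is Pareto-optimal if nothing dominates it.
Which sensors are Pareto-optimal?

D1, D3, D6, D7, D8, D11

D1: not dominated.
D2: dominated by D6 (cost 19≤147, sample rate 977≥851, power draw 109≤124).
D3: not dominated.
D4: dominated by D3 (cost 241≤275, sample rate 763≥277, power draw 18≤72).
D5: dominated by D3 (cost 241≤282, sample rate 763≥479, power draw 18≤112).
D6: not dominated (best cost).
D7: not dominated.
D8: not dominated (best sample rate).
D9: dominated by D1 (cost 197≤208, sample rate 449≥355, power draw 90≤124).
D10: dominated by D3 (cost 241≤278, sample rate 763≥670, power draw 18≤18).
D11: not dominated.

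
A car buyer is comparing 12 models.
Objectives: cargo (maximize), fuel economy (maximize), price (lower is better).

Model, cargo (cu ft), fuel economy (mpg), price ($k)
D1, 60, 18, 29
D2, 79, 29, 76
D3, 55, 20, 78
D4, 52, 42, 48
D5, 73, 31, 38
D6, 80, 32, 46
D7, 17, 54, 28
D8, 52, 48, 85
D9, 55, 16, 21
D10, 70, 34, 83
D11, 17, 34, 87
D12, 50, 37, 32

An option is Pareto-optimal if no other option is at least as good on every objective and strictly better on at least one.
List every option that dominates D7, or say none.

none

D1: worse on fuel economy (18 vs 54).
D2: worse on fuel economy (29 vs 54).
D3: worse on fuel economy (20 vs 54).
D4: worse on fuel economy (42 vs 54).
D5: worse on fuel economy (31 vs 54).
D6: worse on fuel economy (32 vs 54).
D8: worse on fuel economy (48 vs 54).
D9: worse on fuel economy (16 vs 54).
D10: worse on fuel economy (34 vs 54).
D11: worse on fuel economy (34 vs 54).
D12: worse on fuel economy (37 vs 54).
No option dominates D7.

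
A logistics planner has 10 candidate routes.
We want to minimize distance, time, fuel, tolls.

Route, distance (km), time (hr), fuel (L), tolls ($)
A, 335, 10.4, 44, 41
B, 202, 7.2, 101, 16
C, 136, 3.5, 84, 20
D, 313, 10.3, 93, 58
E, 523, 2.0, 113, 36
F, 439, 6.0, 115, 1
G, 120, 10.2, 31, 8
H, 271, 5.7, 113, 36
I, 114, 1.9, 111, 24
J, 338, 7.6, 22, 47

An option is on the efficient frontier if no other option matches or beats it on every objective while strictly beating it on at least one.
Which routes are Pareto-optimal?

A: dominated by G (distance 120≤335, time 10.2≤10.4, fuel 31≤44, tolls 8≤41).
B: not dominated.
C: not dominated.
D: dominated by C (distance 136≤313, time 3.5≤10.3, fuel 84≤93, tolls 20≤58).
E: dominated by I (distance 114≤523, time 1.9≤2.0, fuel 111≤113, tolls 24≤36).
F: not dominated (best tolls).
G: not dominated.
H: dominated by C (distance 136≤271, time 3.5≤5.7, fuel 84≤113, tolls 20≤36).
I: not dominated (best distance).
J: not dominated (best fuel).

B, C, F, G, I, J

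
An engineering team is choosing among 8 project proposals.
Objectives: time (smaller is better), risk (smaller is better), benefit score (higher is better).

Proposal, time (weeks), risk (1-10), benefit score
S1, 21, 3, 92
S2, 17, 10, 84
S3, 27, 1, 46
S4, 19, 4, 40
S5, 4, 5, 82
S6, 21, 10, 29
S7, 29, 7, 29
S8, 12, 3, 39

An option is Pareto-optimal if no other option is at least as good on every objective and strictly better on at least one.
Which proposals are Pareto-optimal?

S1: not dominated (best benefit score).
S2: not dominated.
S3: not dominated (best risk).
S4: not dominated.
S5: not dominated (best time).
S6: dominated by S1 (time 21≤21, risk 3≤10, benefit score 92≥29).
S7: dominated by S1 (time 21≤29, risk 3≤7, benefit score 92≥29).
S8: not dominated.

S1, S2, S3, S4, S5, S8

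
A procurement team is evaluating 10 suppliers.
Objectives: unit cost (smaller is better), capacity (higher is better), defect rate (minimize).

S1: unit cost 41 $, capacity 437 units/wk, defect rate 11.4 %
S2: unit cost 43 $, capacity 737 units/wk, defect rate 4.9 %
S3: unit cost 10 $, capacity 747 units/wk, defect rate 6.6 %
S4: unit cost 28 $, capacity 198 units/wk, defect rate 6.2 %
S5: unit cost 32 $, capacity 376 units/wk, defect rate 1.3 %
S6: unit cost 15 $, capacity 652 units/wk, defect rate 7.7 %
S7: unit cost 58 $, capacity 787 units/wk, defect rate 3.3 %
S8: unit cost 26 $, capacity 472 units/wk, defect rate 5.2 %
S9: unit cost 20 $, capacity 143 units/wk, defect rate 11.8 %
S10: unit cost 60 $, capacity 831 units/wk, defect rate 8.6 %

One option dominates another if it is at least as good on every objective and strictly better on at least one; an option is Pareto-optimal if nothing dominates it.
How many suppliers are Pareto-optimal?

6

S1: dominated by S3 (unit cost 10≤41, capacity 747≥437, defect rate 6.6≤11.4).
S2: not dominated.
S3: not dominated (best unit cost).
S4: dominated by S8 (unit cost 26≤28, capacity 472≥198, defect rate 5.2≤6.2).
S5: not dominated (best defect rate).
S6: dominated by S3 (unit cost 10≤15, capacity 747≥652, defect rate 6.6≤7.7).
S7: not dominated.
S8: not dominated.
S9: dominated by S3 (unit cost 10≤20, capacity 747≥143, defect rate 6.6≤11.8).
S10: not dominated (best capacity).
Pareto-optimal: S2, S3, S5, S7, S8, S10 → 6.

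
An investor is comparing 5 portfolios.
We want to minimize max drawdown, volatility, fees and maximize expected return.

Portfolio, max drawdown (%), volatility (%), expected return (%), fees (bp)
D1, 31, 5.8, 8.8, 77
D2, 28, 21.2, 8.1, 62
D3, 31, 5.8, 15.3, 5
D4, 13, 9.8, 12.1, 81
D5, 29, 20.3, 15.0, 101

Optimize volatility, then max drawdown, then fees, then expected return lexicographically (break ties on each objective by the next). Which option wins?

D3

First minimize volatility: best is 5.8, kept {D1, D3}.
Then minimize max drawdown: best is 31, kept {D1, D3}.
Then minimize fees: best is 5, kept {D3}.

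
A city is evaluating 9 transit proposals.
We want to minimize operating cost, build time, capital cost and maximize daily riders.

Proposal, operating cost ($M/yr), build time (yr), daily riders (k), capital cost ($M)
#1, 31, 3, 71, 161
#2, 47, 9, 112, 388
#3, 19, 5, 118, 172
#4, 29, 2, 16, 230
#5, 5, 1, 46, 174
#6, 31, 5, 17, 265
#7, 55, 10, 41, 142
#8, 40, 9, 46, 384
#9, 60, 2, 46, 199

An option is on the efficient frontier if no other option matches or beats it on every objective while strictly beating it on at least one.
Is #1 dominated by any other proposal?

#2: worse on operating cost (47 vs 31).
#3: worse on build time (5 vs 3).
#4: worse on daily riders (16 vs 71).
#5: worse on daily riders (46 vs 71).
#6: worse on build time (5 vs 3).
#7: worse on operating cost (55 vs 31).
#8: worse on operating cost (40 vs 31).
#9: worse on operating cost (60 vs 31).
No option is at least as good as #1 on every objective and strictly better on one.

No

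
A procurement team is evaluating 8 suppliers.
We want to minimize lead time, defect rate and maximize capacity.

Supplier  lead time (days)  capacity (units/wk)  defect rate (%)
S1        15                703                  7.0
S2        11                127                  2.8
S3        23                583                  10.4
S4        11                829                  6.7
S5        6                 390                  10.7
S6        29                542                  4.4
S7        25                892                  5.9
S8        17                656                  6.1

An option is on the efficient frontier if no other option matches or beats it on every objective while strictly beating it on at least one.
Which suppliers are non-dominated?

S1: dominated by S4 (lead time 11≤15, capacity 829≥703, defect rate 6.7≤7.0).
S2: not dominated (best defect rate).
S3: dominated by S1 (lead time 15≤23, capacity 703≥583, defect rate 7.0≤10.4).
S4: not dominated.
S5: not dominated (best lead time).
S6: not dominated.
S7: not dominated (best capacity).
S8: not dominated.

S2, S4, S5, S6, S7, S8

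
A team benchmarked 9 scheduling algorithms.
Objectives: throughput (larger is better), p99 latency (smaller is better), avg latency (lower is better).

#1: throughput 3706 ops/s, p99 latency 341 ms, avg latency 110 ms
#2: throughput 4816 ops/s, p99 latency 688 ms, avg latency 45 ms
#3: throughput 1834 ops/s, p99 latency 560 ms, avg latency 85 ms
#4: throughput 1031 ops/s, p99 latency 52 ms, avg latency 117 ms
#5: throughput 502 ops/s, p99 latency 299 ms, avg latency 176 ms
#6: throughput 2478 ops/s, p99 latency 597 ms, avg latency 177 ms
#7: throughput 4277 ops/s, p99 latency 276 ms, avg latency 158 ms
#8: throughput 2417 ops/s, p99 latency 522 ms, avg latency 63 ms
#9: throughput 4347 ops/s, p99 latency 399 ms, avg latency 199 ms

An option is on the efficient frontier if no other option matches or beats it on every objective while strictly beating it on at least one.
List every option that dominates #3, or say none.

#8

#8: throughput 2417≥1834, p99 latency 522≤560, avg latency 63≤85 — dominates #3.
Others (#1, #2, #4, #5, #6, #7, #9) are each worse than #3 on at least one objective.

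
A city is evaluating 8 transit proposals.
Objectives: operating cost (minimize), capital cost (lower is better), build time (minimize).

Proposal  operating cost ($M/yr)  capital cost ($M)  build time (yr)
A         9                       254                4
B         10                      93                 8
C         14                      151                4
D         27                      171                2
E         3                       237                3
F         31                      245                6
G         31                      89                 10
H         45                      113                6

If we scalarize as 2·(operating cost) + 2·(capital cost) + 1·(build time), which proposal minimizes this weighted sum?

A: 2·9 + 2·254 + 1·4 = 530
B: 2·10 + 2·93 + 1·8 = 214
C: 2·14 + 2·151 + 1·4 = 334
D: 2·27 + 2·171 + 1·2 = 398
E: 2·3 + 2·237 + 1·3 = 483
F: 2·31 + 2·245 + 1·6 = 558
G: 2·31 + 2·89 + 1·10 = 250
H: 2·45 + 2·113 + 1·6 = 322
Lowest: B at 214.

B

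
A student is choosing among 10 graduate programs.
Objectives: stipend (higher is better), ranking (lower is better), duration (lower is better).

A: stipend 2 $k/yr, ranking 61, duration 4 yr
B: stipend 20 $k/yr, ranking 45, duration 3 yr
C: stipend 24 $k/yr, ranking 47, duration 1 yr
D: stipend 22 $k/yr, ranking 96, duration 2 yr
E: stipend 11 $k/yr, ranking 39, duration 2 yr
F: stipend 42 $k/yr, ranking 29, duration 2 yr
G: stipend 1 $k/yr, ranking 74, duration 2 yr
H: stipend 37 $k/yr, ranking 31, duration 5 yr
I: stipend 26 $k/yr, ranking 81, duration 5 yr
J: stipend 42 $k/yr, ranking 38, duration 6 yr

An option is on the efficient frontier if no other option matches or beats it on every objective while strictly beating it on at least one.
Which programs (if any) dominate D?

C: stipend 24≥22, ranking 47≤96, duration 1≤2 — dominates D.
F: stipend 42≥22, ranking 29≤96, duration 2≤2 — dominates D.
Others (A, B, E, G, H, I, J) are each worse than D on at least one objective.

C, F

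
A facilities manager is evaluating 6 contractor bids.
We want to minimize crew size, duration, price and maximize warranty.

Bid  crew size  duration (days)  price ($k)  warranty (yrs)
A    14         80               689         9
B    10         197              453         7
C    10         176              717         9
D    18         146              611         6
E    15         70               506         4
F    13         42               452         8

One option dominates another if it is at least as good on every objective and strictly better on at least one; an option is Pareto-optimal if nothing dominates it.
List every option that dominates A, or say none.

B: worse on duration (197 vs 80).
C: worse on duration (176 vs 80).
D: worse on crew size (18 vs 14).
E: worse on crew size (15 vs 14).
F: worse on warranty (8 vs 9).
No option dominates A.

none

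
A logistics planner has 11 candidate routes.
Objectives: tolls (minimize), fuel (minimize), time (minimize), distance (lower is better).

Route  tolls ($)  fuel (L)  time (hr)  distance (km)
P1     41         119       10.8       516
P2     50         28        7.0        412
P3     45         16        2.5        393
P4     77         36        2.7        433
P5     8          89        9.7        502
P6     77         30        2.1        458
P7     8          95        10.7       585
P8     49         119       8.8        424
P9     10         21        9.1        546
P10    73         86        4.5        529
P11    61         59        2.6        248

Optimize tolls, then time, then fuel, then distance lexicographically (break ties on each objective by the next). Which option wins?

P5

First minimize tolls: best is 8, kept {P5, P7}.
Then minimize time: best is 9.7, kept {P5}.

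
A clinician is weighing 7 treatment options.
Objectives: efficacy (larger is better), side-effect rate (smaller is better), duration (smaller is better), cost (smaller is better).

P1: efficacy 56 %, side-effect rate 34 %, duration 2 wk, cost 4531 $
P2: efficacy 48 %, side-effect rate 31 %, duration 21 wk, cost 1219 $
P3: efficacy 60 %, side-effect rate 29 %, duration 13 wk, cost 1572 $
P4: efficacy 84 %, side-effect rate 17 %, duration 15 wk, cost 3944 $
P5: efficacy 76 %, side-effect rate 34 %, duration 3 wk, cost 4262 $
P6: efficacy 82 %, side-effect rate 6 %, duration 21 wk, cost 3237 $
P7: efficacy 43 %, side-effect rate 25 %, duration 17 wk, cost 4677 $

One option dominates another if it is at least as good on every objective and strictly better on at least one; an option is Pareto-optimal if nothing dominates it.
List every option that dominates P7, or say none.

P4: efficacy 84≥43, side-effect rate 17≤25, duration 15≤17, cost 3944≤4677 — dominates P7.
Others (P1, P2, P3, P5, P6) are each worse than P7 on at least one objective.

P4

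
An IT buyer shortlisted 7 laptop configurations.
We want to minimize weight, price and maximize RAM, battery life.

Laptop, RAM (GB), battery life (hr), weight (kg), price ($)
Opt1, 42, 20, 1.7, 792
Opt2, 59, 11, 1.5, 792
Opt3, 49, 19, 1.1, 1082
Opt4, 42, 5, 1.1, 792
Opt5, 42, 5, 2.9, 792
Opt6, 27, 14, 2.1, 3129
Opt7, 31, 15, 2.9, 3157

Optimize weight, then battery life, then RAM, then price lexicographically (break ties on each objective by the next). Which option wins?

Opt3

First minimize weight: best is 1.1, kept {Opt3, Opt4}.
Then maximize battery life: best is 19, kept {Opt3}.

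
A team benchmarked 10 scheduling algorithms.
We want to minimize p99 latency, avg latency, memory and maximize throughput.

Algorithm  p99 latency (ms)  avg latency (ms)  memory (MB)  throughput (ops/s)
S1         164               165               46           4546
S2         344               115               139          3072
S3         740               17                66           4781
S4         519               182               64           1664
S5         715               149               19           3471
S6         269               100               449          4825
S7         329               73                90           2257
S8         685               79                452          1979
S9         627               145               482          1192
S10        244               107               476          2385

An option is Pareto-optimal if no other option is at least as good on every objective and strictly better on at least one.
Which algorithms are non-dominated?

S1: not dominated (best p99 latency).
S2: not dominated.
S3: not dominated (best avg latency).
S4: dominated by S1 (p99 latency 164≤519, avg latency 165≤182, memory 46≤64, throughput 4546≥1664).
S5: not dominated (best memory).
S6: not dominated (best throughput).
S7: not dominated.
S8: dominated by S7 (p99 latency 329≤685, avg latency 73≤79, memory 90≤452, throughput 2257≥1979).
S9: dominated by S2 (p99 latency 344≤627, avg latency 115≤145, memory 139≤482, throughput 3072≥1192).
S10: not dominated.

S1, S2, S3, S5, S6, S7, S10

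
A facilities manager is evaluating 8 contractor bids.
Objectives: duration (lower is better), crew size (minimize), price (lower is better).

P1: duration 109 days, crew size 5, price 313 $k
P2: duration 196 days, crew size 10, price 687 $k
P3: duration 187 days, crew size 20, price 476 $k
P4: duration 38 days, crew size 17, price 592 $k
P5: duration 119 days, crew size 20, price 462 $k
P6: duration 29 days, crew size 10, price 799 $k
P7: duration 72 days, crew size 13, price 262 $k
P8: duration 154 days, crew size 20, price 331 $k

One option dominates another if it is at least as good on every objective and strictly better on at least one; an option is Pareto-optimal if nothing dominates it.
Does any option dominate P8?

Yes

P1 vs P8: duration 109≤154, crew size 5≤20, price 313≤331 — P1 is at least as good on every objective and strictly better on at least one, so P1 dominates P8.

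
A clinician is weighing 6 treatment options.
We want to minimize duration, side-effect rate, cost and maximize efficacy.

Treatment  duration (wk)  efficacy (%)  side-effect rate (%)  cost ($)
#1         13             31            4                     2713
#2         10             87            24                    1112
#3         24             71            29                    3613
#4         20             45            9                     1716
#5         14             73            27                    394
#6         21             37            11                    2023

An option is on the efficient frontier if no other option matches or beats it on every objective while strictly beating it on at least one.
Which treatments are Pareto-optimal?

#1, #2, #4, #5

#1: not dominated (best side-effect rate).
#2: not dominated (best duration).
#3: dominated by #2 (duration 10≤24, efficacy 87≥71, side-effect rate 24≤29, cost 1112≤3613).
#4: not dominated.
#5: not dominated (best cost).
#6: dominated by #4 (duration 20≤21, efficacy 45≥37, side-effect rate 9≤11, cost 1716≤2023).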